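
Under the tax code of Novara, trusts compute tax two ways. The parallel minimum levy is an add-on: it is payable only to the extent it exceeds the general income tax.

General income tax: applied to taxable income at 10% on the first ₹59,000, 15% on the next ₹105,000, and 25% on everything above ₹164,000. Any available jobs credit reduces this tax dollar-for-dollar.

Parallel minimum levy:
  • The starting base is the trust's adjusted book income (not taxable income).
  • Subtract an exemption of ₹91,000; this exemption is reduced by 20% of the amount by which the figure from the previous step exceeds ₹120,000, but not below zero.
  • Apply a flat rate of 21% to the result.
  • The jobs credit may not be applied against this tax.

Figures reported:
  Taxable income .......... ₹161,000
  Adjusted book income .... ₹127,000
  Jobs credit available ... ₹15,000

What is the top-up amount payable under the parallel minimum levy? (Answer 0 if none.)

₹1,654

General income tax:
  ₹59,000 × 10% = ₹5,900
  ₹102,000 × 15% = ₹15,300
  → ₹21,200
  Less jobs credit ₹15,000 → ₹6,200

Parallel minimum levy:
  Base (adjusted book income): ₹127,000
  Exemption: ₹91,000 − 20% × (₹127,000 − ₹120,000) = ₹91,000 − ₹1,400 = ₹89,600
  Base: ₹127,000 − ₹89,600 = ₹37,400
  ₹37,400 × 21% = ₹7,854

Excess of parallel minimum levy over general income tax: ₹7,854 − ₹6,200 = ₹1,654.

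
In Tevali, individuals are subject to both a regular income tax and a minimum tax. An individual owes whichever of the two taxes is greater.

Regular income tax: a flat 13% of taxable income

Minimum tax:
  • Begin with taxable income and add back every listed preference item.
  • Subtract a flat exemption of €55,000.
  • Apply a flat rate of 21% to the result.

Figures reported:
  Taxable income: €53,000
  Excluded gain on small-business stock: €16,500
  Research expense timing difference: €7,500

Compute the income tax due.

€6,890

Regular income tax:
  €53,000 × 13% = €6,890

Minimum tax:
  Adjusted income: €53,000 + €16,500 + €7,500 = €77,000
  Less exemption €55,000 → base €22,000
  €22,000 × 21% = €4,620

€6,890 > €4,620, so the regular income tax governs.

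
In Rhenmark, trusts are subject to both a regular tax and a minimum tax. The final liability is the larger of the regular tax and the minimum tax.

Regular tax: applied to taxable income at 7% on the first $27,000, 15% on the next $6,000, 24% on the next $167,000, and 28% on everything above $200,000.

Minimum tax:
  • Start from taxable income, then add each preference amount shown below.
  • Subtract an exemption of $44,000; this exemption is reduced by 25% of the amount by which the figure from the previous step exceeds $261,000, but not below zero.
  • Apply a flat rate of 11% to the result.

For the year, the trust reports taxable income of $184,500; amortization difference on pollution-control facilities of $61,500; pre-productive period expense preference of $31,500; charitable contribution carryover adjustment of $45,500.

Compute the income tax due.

Minimum tax:
  Adjusted income: $184,500 + $61,500 + $31,500 + $45,500 = $323,000
  Exemption: $44,000 − 25% × ($323,000 − $261,000) = $44,000 − $15,500 = $28,500
  Base: $323,000 − $28,500 = $294,500
  $294,500 × 11% = $32,395

Regular tax:
  $27,000 × 7% = $1,890
  $6,000 × 15% = $900
  $151,500 × 24% = $36,360
  → $39,150

$39,150 > $32,395, so the regular tax governs.

$39,150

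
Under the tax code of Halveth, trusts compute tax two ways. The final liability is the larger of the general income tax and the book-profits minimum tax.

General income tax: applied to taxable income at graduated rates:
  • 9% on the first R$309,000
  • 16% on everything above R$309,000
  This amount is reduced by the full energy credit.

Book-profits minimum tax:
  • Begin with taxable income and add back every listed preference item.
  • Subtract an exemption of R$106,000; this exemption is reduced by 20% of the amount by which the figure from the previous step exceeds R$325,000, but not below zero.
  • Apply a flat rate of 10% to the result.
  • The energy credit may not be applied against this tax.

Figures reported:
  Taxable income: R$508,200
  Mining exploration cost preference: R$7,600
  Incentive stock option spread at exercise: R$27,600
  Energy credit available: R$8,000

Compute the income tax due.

Book-profits minimum tax:
  Adjusted income: R$508,200 + R$7,600 + R$27,600 = R$543,400
  Exemption: R$106,000 − 20% × (R$543,400 − R$325,000) = R$106,000 − R$43,680 = R$62,320
  Base: R$543,400 − R$62,320 = R$481,080
  R$481,080 × 10% = R$48,108

General income tax:
  R$309,000 × 9% = R$27,810
  R$199,200 × 16% = R$31,872
  → R$59,682
  Less energy credit R$8,000 → R$51,682

R$51,682 > R$48,108, so the general income tax governs.

R$51,682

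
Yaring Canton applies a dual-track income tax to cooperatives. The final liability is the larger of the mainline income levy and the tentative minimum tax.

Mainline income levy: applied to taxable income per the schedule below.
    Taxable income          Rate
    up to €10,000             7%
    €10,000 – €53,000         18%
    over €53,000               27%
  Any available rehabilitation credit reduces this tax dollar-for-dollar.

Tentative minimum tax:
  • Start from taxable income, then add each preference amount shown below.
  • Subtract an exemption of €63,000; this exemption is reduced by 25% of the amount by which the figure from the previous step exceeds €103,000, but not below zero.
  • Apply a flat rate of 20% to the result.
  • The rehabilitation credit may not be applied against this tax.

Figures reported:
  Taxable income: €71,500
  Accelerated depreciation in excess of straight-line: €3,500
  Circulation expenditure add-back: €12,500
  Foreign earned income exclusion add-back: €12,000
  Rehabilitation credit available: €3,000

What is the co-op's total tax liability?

Tentative minimum tax:
  Adjusted income: €71,500 + €3,500 + €12,500 + €12,000 = €99,500
  Exemption: €99,500 ≤ €103,000, so full €63,000 applies
  Base: €99,500 − €63,000 = €36,500
  €36,500 × 20% = €7,300

Mainline income levy:
  €10,000 × 7% = €700
  €43,000 × 18% = €7,740
  €18,500 × 27% = €4,995
  → €13,435
  Less rehabilitation credit €3,000 → €10,435

€10,435 > €7,300, so the mainline income levy governs.

€10,435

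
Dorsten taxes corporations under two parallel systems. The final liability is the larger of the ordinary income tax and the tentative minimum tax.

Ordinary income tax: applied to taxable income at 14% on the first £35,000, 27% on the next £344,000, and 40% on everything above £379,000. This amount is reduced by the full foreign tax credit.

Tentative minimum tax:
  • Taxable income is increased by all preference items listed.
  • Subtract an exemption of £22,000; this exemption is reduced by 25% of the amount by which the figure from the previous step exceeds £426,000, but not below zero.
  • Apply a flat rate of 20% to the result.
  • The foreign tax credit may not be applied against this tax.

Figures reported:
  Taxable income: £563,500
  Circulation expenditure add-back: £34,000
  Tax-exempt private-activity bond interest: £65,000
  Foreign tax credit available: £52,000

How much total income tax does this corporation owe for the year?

£132,500

Tentative minimum tax:
  Adjusted income: £563,500 + £34,000 + £65,000 = £662,500
  Exemption: 25% × (£662,500 − £426,000) = £59,125 ≥ £22,000, so the exemption is fully phased out
  Base: £662,500 − £0 = £662,500
  £662,500 × 20% = £132,500

Ordinary income tax:
  £35,000 × 14% = £4,900
  £344,000 × 27% = £92,880
  £184,500 × 40% = £73,800
  → £171,580
  Less foreign tax credit £52,000 → £119,580

£132,500 > £119,580, so the tentative minimum tax is the binding amount.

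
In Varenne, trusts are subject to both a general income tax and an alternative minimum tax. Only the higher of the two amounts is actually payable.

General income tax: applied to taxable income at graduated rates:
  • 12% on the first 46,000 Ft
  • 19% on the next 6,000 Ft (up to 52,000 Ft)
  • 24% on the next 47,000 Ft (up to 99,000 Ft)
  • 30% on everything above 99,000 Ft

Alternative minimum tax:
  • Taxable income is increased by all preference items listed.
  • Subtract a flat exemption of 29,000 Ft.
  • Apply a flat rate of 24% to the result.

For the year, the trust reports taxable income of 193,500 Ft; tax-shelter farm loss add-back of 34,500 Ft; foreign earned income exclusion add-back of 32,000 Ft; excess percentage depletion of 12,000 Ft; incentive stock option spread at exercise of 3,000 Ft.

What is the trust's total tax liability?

59,040 Ft

Alternative minimum tax:
  Adjusted income: 193,500 Ft + 34,500 Ft + 32,000 Ft + 12,000 Ft + 3,000 Ft = 275,000 Ft
  Less exemption 29,000 Ft → base 246,000 Ft
  246,000 Ft × 24% = 59,040 Ft

General income tax:
  46,000 Ft × 12% = 5,520 Ft
  6,000 Ft × 19% = 1,140 Ft
  47,000 Ft × 24% = 11,280 Ft
  94,500 Ft × 30% = 28,350 Ft
  → 46,290 Ft

59,040 Ft > 46,290 Ft, so the alternative minimum tax is the binding amount.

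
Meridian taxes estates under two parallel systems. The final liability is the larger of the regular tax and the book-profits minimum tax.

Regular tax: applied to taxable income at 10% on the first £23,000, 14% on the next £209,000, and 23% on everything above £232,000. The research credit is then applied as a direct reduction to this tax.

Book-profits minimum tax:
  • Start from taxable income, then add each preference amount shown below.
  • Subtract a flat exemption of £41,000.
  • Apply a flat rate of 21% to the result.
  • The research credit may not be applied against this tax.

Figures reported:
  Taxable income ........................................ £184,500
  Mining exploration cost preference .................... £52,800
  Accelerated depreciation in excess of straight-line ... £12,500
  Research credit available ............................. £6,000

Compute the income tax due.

£43,848

Book-profits minimum tax:
  Adjusted income: £184,500 + £52,800 + £12,500 = £249,800
  Less exemption £41,000 → base £208,800
  £208,800 × 21% = £43,848

Regular tax:
  £23,000 × 10% = £2,300
  £161,500 × 14% = £22,610
  → £24,910
  Less research credit £6,000 → £18,910

£43,848 > £18,910, so the book-profits minimum tax is the binding amount.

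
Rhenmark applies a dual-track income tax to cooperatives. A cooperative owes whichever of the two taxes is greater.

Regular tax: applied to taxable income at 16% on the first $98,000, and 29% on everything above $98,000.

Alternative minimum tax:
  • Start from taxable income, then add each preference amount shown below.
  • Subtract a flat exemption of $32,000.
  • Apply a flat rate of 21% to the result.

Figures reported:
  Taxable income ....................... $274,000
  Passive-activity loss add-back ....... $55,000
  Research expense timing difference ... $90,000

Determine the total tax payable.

Alternative minimum tax:
  Adjusted income: $274,000 + $55,000 + $90,000 = $419,000
  Less exemption $32,000 → base $387,000
  $387,000 × 21% = $81,270

Regular tax:
  $98,000 × 16% = $15,680
  $176,000 × 29% = $51,040
  → $66,720

$81,270 > $66,720, so the alternative minimum tax is the binding amount.

$81,270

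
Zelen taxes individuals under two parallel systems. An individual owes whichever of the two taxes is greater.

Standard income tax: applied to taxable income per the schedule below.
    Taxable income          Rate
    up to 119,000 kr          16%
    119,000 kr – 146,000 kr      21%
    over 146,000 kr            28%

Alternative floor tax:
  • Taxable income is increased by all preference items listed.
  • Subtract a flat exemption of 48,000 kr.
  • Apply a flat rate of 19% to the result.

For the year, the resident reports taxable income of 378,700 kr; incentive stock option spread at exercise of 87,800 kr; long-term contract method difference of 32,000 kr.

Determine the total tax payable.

89,866 kr

Standard income tax:
  119,000 kr × 16% = 19,040 kr
  27,000 kr × 21% = 5,670 kr
  232,700 kr × 28% = 65,156 kr
  → 89,866 kr

Alternative floor tax:
  Adjusted income: 378,700 kr + 87,800 kr + 32,000 kr = 498,500 kr
  Less exemption 48,000 kr → base 450,500 kr
  450,500 kr × 19% = 85,595 kr

89,866 kr > 85,595 kr, so the standard income tax governs.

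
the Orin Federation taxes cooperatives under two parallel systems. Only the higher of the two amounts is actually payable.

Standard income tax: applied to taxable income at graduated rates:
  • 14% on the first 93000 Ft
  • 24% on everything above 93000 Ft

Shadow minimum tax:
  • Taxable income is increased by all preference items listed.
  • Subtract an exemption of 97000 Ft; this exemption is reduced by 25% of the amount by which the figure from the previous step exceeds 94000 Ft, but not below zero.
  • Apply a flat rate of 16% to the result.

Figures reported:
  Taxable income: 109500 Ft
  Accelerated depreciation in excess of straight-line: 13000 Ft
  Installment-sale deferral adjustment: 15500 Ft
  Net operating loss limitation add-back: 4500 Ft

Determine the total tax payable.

Shadow minimum tax:
  Adjusted income: 109500 Ft + 13000 Ft + 15500 Ft + 4500 Ft = 142500 Ft
  Exemption: 97000 Ft − 25% × (142500 Ft − 94000 Ft) = 97000 Ft − 12125 Ft = 84875 Ft
  Base: 142500 Ft − 84875 Ft = 57625 Ft
  57625 Ft × 16% = 9220 Ft

Standard income tax:
  93000 Ft × 14% = 13020 Ft
  16500 Ft × 24% = 3960 Ft
  → 16980 Ft

16980 Ft > 9220 Ft, so the standard income tax governs.

16980 Ft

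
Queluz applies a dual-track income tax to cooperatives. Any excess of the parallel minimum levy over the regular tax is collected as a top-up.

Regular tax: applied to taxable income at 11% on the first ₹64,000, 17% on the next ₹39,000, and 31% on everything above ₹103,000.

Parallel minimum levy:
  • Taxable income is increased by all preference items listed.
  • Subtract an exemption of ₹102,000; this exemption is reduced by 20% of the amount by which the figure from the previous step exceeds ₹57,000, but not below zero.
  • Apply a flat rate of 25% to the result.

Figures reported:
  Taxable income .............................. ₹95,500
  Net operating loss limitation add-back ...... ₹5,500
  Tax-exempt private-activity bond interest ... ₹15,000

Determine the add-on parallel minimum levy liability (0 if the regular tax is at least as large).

₹0

Parallel minimum levy:
  Adjusted income: ₹95,500 + ₹5,500 + ₹15,000 = ₹116,000
  Exemption: ₹102,000 − 20% × (₹116,000 − ₹57,000) = ₹102,000 − ₹11,800 = ₹90,200
  Base: ₹116,000 − ₹90,200 = ₹25,800
  ₹25,800 × 25% = ₹6,450

Regular tax:
  ₹64,000 × 11% = ₹7,040
  ₹31,500 × 17% = ₹5,355
  → ₹12,395

₹6,450 ≤ ₹12,395, so no add-on is due.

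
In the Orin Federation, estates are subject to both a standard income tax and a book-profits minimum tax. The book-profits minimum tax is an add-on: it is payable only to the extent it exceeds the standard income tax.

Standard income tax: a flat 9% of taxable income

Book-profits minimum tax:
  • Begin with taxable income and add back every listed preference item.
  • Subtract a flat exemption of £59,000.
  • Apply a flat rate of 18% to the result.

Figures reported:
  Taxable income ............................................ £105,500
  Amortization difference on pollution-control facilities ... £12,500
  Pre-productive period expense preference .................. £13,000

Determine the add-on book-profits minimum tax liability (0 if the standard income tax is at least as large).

Book-profits minimum tax:
  Adjusted income: £105,500 + £12,500 + £13,000 = £131,000
  Less exemption £59,000 → base £72,000
  £72,000 × 18% = £12,960

Standard income tax:
  £105,500 × 9% = £9,495

Excess of book-profits minimum tax over standard income tax: £12,960 − £9,495 = £3,465.

£3,465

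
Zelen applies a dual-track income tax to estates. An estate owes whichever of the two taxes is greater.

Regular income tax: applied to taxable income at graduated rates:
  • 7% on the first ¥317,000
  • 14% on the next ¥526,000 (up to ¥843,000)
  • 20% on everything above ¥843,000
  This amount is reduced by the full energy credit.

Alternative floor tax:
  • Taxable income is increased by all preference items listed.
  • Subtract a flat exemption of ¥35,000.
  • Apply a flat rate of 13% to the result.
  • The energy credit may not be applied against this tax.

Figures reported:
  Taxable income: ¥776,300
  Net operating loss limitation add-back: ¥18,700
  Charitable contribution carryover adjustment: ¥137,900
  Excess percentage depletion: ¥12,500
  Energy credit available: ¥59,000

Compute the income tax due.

¥118,352

Alternative floor tax:
  Adjusted income: ¥776,300 + ¥18,700 + ¥137,900 + ¥12,500 = ¥945,400
  Less exemption ¥35,000 → base ¥910,400
  ¥910,400 × 13% = ¥118,352

Regular income tax:
  ¥317,000 × 7% = ¥22,190
  ¥459,300 × 14% = ¥64,302
  → ¥86,492
  Less energy credit ¥59,000 → ¥27,492

¥118,352 > ¥27,492, so the alternative floor tax is the binding amount.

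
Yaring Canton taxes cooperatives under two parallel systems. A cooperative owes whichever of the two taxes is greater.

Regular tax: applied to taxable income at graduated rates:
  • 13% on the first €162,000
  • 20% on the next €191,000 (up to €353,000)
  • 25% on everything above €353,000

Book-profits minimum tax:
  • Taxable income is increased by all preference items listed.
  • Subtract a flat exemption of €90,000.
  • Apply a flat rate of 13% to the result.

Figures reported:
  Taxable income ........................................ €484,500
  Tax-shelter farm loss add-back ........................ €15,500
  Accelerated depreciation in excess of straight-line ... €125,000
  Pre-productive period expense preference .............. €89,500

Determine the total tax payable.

€92,135

Regular tax:
  €162,000 × 13% = €21,060
  €191,000 × 20% = €38,200
  €131,500 × 25% = €32,875
  → €92,135

Book-profits minimum tax:
  Adjusted income: €484,500 + €15,500 + €125,000 + €89,500 = €714,500
  Less exemption €90,000 → base €624,500
  €624,500 × 13% = €81,185

€92,135 > €81,185, so the regular tax governs.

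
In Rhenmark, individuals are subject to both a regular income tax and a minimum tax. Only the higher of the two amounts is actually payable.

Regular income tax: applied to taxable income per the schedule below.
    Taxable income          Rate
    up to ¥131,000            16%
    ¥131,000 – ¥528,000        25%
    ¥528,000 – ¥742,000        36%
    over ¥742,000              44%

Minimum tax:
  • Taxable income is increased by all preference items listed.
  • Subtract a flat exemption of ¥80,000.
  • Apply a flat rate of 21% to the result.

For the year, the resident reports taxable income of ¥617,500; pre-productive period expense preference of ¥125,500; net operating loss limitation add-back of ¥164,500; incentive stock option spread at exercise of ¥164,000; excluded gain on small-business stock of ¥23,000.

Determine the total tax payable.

Minimum tax:
  Adjusted income: ¥617,500 + ¥125,500 + ¥164,500 + ¥164,000 + ¥23,000 = ¥1,094,500
  Less exemption ¥80,000 → base ¥1,014,500
  ¥1,014,500 × 21% = ¥213,045

Regular income tax:
  ¥131,000 × 16% = ¥20,960
  ¥397,000 × 25% = ¥99,250
  ¥89,500 × 36% = ¥32,220
  → ¥152,430

¥213,045 > ¥152,430, so the minimum tax is the binding amount.

¥213,045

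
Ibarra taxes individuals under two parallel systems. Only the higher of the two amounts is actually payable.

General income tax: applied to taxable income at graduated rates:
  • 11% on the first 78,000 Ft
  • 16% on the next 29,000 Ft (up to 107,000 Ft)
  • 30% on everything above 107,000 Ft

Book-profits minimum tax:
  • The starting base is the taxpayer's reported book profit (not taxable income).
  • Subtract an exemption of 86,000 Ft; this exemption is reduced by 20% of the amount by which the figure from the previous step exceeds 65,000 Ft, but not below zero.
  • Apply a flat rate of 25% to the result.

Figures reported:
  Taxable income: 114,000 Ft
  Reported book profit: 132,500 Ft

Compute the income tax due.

15,320 Ft

Book-profits minimum tax:
  Base (reported book profit): 132,500 Ft
  Exemption: 86,000 Ft − 20% × (132,500 Ft − 65,000 Ft) = 86,000 Ft − 13,500 Ft = 72,500 Ft
  Base: 132,500 Ft − 72,500 Ft = 60,000 Ft
  60,000 Ft × 25% = 15,000 Ft

General income tax:
  78,000 Ft × 11% = 8,580 Ft
  29,000 Ft × 16% = 4,640 Ft
  7,000 Ft × 30% = 2,100 Ft
  → 15,320 Ft

15,320 Ft > 15,000 Ft, so the general income tax governs.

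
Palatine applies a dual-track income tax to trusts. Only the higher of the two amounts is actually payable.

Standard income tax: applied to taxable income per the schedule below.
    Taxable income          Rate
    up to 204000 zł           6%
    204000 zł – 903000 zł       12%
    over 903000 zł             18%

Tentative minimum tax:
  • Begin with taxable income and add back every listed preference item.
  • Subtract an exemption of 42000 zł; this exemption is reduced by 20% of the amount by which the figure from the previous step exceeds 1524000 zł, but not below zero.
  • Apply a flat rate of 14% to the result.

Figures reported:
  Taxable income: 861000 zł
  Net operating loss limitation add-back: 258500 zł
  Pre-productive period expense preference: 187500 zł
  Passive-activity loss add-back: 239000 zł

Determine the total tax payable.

Tentative minimum tax:
  Adjusted income: 861000 zł + 258500 zł + 187500 zł + 239000 zł = 1546000 zł
  Exemption: 42000 zł − 20% × (1546000 zł − 1524000 zł) = 42000 zł − 4400 zł = 37600 zł
  Base: 1546000 zł − 37600 zł = 1508400 zł
  1508400 zł × 14% = 211176 zł

Standard income tax:
  204000 zł × 6% = 12240 zł
  657000 zł × 12% = 78840 zł
  → 91080 zł

211176 zł > 91080 zł, so the tentative minimum tax is the binding amount.

211176 zł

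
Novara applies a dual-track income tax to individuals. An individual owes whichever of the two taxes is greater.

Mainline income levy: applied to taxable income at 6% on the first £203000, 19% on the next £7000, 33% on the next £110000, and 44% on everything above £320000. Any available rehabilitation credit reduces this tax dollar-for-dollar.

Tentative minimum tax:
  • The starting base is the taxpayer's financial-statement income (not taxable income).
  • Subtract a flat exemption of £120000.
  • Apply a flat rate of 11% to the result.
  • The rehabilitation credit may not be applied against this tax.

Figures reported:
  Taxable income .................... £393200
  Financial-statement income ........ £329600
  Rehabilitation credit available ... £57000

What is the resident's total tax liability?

Mainline income levy:
  £203000 × 6% = £12180
  £7000 × 19% = £1330
  £110000 × 33% = £36300
  £73200 × 44% = £32208
  → £82018
  Less rehabilitation credit £57000 → £25018

Tentative minimum tax:
  Base (financial-statement income): £329600
  Less exemption £120000 → base £209600
  £209600 × 11% = £23056

£25018 > £23056, so the mainline income levy governs.

£25018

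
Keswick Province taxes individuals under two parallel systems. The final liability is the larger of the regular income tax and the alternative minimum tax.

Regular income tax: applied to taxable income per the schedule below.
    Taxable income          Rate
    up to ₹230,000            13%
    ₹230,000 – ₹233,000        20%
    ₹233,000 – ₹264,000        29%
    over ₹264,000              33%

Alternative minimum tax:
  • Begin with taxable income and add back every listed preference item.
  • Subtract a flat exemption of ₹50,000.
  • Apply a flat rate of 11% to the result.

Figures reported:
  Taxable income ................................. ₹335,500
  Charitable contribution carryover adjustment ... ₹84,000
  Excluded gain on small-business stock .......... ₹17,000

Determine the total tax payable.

Regular income tax:
  ₹230,000 × 13% = ₹29,900
  ₹3,000 × 20% = ₹600
  ₹31,000 × 29% = ₹8,990
  ₹71,500 × 33% = ₹23,595
  → ₹63,085

Alternative minimum tax:
  Adjusted income: ₹335,500 + ₹84,000 + ₹17,000 = ₹436,500
  Less exemption ₹50,000 → base ₹386,500
  ₹386,500 × 11% = ₹42,515

₹63,085 > ₹42,515, so the regular income tax governs.

₹63,085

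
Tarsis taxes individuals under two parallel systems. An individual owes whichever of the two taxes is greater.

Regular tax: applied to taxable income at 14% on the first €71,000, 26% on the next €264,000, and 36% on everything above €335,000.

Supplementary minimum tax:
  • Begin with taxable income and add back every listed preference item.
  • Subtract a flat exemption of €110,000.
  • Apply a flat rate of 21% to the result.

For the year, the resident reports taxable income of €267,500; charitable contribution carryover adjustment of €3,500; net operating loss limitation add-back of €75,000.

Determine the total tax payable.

€61,030

Supplementary minimum tax:
  Adjusted income: €267,500 + €3,500 + €75,000 = €346,000
  Less exemption €110,000 → base €236,000
  €236,000 × 21% = €49,560

Regular tax:
  €71,000 × 14% = €9,940
  €196,500 × 26% = €51,090
  → €61,030

€61,030 > €49,560, so the regular tax governs.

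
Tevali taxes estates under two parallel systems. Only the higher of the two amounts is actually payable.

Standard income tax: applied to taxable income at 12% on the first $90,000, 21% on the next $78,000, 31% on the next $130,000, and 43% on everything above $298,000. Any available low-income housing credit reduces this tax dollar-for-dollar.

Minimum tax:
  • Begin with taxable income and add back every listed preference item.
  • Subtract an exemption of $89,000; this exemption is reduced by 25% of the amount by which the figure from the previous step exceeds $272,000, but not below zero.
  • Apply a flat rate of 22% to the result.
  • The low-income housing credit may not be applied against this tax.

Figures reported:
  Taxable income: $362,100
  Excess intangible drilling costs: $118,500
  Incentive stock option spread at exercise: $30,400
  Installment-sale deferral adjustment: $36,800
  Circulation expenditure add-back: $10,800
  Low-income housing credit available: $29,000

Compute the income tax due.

$119,075

Standard income tax:
  $90,000 × 12% = $10,800
  $78,000 × 21% = $16,380
  $130,000 × 31% = $40,300
  $64,100 × 43% = $27,563
  → $95,043
  Less low-income housing credit $29,000 → $66,043

Minimum tax:
  Adjusted income: $362,100 + $118,500 + $30,400 + $36,800 + $10,800 = $558,600
  Exemption: $89,000 − 25% × ($558,600 − $272,000) = $89,000 − $71,650 = $17,350
  Base: $558,600 − $17,350 = $541,250
  $541,250 × 22% = $119,075

$119,075 > $66,043, so the minimum tax is the binding amount.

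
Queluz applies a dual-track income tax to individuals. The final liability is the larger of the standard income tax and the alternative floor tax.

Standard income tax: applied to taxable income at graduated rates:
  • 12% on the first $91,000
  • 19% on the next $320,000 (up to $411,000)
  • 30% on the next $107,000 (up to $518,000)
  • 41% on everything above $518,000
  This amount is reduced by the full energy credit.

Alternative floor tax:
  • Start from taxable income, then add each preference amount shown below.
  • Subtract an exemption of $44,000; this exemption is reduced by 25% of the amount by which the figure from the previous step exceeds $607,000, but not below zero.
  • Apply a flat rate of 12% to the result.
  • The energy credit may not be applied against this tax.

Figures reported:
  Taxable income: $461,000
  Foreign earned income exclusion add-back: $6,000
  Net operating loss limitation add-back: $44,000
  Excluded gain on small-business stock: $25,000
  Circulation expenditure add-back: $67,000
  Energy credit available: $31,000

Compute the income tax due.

Alternative floor tax:
  Adjusted income: $461,000 + $6,000 + $44,000 + $25,000 + $67,000 = $603,000
  Exemption: $603,000 ≤ $607,000, so full $44,000 applies
  Base: $603,000 − $44,000 = $559,000
  $559,000 × 12% = $67,080

Standard income tax:
  $91,000 × 12% = $10,920
  $320,000 × 19% = $60,800
  $50,000 × 30% = $15,000
  → $86,720
  Less energy credit $31,000 → $55,720

$67,080 > $55,720, so the alternative floor tax is the binding amount.

$67,080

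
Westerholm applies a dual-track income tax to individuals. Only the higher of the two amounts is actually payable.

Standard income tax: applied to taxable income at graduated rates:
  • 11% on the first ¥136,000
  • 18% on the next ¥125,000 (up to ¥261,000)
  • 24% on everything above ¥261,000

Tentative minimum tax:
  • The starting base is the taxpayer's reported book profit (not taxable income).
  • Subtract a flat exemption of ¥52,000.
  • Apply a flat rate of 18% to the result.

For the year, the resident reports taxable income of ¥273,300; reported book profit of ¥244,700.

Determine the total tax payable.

Standard income tax:
  ¥136,000 × 11% = ¥14,960
  ¥125,000 × 18% = ¥22,500
  ¥12,300 × 24% = ¥2,952
  → ¥40,412

Tentative minimum tax:
  Base (reported book profit): ¥244,700
  Less exemption ¥52,000 → base ¥192,700
  ¥192,700 × 18% = ¥34,686

¥40,412 > ¥34,686, so the standard income tax governs.

¥40,412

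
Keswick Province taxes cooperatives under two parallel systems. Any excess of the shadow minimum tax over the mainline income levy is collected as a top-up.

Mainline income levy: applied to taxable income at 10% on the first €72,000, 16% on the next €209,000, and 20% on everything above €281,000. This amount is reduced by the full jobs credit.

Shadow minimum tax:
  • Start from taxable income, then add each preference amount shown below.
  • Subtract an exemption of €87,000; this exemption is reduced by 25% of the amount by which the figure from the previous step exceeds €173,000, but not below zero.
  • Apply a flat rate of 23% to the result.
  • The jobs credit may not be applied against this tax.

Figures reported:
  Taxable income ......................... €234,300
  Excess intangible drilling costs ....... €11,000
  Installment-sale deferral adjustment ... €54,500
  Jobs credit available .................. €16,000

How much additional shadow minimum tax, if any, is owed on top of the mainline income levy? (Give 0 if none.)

Mainline income levy:
  €72,000 × 10% = €7,200
  €162,300 × 16% = €25,968
  → €33,168
  Less jobs credit €16,000 → €17,168

Shadow minimum tax:
  Adjusted income: €234,300 + €11,000 + €54,500 = €299,800
  Exemption: €87,000 − 25% × (€299,800 − €173,000) = €87,000 − €31,700 = €55,300
  Base: €299,800 − €55,300 = €244,500
  €244,500 × 23% = €56,235

Excess of shadow minimum tax over mainline income levy: €56,235 − €17,168 = €39,067.

€39,067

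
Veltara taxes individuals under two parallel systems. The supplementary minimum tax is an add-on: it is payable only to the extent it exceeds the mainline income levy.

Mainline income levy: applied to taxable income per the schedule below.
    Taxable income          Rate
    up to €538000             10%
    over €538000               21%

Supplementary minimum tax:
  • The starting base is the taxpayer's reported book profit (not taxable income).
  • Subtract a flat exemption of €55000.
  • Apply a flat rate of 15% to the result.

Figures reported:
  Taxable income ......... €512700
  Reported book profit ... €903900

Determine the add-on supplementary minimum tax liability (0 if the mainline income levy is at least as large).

€76065

Mainline income levy:
  €512700 × 10% = €51270

Supplementary minimum tax:
  Base (reported book profit): €903900
  Less exemption €55000 → base €848900
  €848900 × 15% = €127335

Excess of supplementary minimum tax over mainline income levy: €127335 − €51270 = €76065.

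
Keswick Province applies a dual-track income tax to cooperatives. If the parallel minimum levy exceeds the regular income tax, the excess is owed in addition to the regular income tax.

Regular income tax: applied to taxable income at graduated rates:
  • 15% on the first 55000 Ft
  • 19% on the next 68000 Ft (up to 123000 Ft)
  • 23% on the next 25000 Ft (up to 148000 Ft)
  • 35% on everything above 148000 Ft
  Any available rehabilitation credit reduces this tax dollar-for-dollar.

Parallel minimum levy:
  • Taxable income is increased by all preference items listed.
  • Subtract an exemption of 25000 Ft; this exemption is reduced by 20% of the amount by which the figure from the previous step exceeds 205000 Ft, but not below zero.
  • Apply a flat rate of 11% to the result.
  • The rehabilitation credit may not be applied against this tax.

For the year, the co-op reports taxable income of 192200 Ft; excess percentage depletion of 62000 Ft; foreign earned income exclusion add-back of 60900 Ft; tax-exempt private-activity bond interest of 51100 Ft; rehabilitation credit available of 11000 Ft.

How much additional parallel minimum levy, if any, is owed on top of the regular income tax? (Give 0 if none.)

Regular income tax:
  55000 Ft × 15% = 8250 Ft
  68000 Ft × 19% = 12920 Ft
  25000 Ft × 23% = 5750 Ft
  44200 Ft × 35% = 15470 Ft
  → 42390 Ft
  Less rehabilitation credit 11000 Ft → 31390 Ft

Parallel minimum levy:
  Adjusted income: 192200 Ft + 62000 Ft + 60900 Ft + 51100 Ft = 366200 Ft
  Exemption: 20% × (366200 Ft − 205000 Ft) = 32240 Ft ≥ 25000 Ft, so the exemption is fully phased out
  Base: 366200 Ft − 0 Ft = 366200 Ft
  366200 Ft × 11% = 40282 Ft

Excess of parallel minimum levy over regular income tax: 40282 Ft − 31390 Ft = 8892 Ft.

8892 Ft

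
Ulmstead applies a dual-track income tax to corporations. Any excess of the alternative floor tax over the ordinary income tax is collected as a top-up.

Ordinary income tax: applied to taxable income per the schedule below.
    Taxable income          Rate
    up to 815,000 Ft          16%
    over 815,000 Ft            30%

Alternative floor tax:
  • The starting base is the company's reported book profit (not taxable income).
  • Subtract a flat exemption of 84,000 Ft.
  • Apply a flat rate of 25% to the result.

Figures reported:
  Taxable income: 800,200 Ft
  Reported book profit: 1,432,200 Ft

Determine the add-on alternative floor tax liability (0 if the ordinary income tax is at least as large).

209,018 Ft

Ordinary income tax:
  800,200 Ft × 16% = 128,032 Ft

Alternative floor tax:
  Base (reported book profit): 1,432,200 Ft
  Less exemption 84,000 Ft → base 1,348,200 Ft
  1,348,200 Ft × 25% = 337,050 Ft

Excess of alternative floor tax over ordinary income tax: 337,050 Ft − 128,032 Ft = 209,018 Ft.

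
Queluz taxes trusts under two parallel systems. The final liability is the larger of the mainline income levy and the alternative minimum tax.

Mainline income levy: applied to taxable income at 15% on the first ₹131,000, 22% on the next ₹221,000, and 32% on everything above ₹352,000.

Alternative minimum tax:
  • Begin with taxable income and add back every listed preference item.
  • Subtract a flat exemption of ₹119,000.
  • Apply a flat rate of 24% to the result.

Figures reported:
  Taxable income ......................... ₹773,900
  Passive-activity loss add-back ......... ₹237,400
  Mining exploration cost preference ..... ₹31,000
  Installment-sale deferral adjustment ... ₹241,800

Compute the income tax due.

Alternative minimum tax:
  Adjusted income: ₹773,900 + ₹237,400 + ₹31,000 + ₹241,800 = ₹1,284,100
  Less exemption ₹119,000 → base ₹1,165,100
  ₹1,165,100 × 24% = ₹279,624

Mainline income levy:
  ₹131,000 × 15% = ₹19,650
  ₹221,000 × 22% = ₹48,620
  ₹421,900 × 32% = ₹135,008
  → ₹203,278

₹279,624 > ₹203,278, so the alternative minimum tax is the binding amount.

₹279,624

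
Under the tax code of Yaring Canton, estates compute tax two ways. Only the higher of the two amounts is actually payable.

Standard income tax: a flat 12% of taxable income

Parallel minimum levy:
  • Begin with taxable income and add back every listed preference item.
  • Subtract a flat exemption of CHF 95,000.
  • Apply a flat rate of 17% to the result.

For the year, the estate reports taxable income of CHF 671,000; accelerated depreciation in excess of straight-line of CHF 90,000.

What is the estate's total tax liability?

Standard income tax:
  CHF 671,000 × 12% = CHF 80,520

Parallel minimum levy:
  Adjusted income: CHF 671,000 + CHF 90,000 = CHF 761,000
  Less exemption CHF 95,000 → base CHF 666,000
  CHF 666,000 × 17% = CHF 113,220

CHF 113,220 > CHF 80,520, so the parallel minimum levy is the binding amount.

CHF 113,220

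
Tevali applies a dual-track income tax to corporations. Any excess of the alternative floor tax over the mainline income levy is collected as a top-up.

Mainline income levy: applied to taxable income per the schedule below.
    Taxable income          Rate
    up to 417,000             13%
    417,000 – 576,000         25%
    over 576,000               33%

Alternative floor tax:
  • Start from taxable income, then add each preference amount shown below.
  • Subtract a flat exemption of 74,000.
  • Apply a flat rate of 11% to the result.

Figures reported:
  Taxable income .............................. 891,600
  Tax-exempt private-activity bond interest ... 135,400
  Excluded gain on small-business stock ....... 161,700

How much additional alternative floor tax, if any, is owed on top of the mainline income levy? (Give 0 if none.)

Alternative floor tax:
  Adjusted income: 891,600 + 135,400 + 161,700 = 1,188,700
  Less exemption 74,000 → base 1,114,700
  1,114,700 × 11% = 122,617

Mainline income levy:
  417,000 × 13% = 54,210
  159,000 × 25% = 39,750
  315,600 × 33% = 104,148
  → 198,108

122,617 ≤ 198,108, so no add-on is due.

0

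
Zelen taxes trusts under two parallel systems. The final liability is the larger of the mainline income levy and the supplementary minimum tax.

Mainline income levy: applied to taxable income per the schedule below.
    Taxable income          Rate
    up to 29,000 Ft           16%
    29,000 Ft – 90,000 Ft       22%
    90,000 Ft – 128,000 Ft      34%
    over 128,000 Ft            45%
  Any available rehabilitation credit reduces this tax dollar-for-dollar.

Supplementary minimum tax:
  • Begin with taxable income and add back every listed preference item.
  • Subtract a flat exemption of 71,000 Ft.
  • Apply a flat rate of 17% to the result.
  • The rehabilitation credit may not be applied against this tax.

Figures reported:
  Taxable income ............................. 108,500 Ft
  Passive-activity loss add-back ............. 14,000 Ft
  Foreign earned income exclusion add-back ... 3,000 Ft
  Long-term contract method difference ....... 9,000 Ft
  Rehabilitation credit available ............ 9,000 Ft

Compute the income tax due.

15,350 Ft

Supplementary minimum tax:
  Adjusted income: 108,500 Ft + 14,000 Ft + 3,000 Ft + 9,000 Ft = 134,500 Ft
  Less exemption 71,000 Ft → base 63,500 Ft
  63,500 Ft × 17% = 10,795 Ft

Mainline income levy:
  29,000 Ft × 16% = 4,640 Ft
  61,000 Ft × 22% = 13,420 Ft
  18,500 Ft × 34% = 6,290 Ft
  → 24,350 Ft
  Less rehabilitation credit 9,000 Ft → 15,350 Ft

15,350 Ft > 10,795 Ft, so the mainline income levy governs.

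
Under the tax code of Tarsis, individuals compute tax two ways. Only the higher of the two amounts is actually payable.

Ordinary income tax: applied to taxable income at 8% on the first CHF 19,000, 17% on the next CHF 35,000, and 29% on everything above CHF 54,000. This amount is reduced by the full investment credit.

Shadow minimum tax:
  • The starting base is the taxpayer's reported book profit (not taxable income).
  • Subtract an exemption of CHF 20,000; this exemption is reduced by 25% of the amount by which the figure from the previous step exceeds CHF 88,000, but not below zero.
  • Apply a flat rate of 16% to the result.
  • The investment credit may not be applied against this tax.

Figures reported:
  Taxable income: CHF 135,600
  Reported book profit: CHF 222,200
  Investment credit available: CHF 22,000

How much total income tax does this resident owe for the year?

CHF 35,552

Shadow minimum tax:
  Base (reported book profit): CHF 222,200
  Exemption: 25% × (CHF 222,200 − CHF 88,000) = CHF 33,550 ≥ CHF 20,000, so the exemption is fully phased out
  Base: CHF 222,200 − CHF 0 = CHF 222,200
  CHF 222,200 × 16% = CHF 35,552

Ordinary income tax:
  CHF 19,000 × 8% = CHF 1,520
  CHF 35,000 × 17% = CHF 5,950
  CHF 81,600 × 29% = CHF 23,664
  → CHF 31,134
  Less investment credit CHF 22,000 → CHF 9,134

CHF 35,552 > CHF 9,134, so the shadow minimum tax is the binding amount.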